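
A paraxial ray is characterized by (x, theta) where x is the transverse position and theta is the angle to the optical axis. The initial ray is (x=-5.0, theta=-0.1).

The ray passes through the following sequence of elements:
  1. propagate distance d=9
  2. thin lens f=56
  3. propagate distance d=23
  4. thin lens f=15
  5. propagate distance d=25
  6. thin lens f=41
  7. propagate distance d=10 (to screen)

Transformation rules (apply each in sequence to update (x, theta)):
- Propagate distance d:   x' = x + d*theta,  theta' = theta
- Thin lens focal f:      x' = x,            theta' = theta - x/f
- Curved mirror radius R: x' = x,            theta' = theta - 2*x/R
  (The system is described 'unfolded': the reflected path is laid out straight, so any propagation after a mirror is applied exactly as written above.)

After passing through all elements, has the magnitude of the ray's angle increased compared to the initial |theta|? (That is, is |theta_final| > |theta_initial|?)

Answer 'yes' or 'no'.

Answer: yes

Derivation:
Initial: x=-5.0000 theta=-0.1000
After 1 (propagate distance d=9): x=-5.9000 theta=-0.1000
After 2 (thin lens f=56): x=-5.9000 theta=3/560 (≈0.0054)
After 3 (propagate distance d=23): x=-647/112 (≈-5.7768) theta=3/560 (≈0.0054)
After 4 (thin lens f=15): x=-647/112 (≈-5.7768) theta=41/105 (≈0.3905)
After 5 (propagate distance d=25): x=1339/336 (≈3.9851) theta=41/105 (≈0.3905)
After 6 (thin lens f=41): x=1339/336 (≈3.9851) theta=20201/68880 (≈0.2933)
After 7 (propagate distance d=10 (to screen)): x=31767/4592 (≈6.9179) theta=20201/68880 (≈0.2933)
|theta_initial|=0.1000 |theta_final|=20201/68880 (≈0.2933) -> increased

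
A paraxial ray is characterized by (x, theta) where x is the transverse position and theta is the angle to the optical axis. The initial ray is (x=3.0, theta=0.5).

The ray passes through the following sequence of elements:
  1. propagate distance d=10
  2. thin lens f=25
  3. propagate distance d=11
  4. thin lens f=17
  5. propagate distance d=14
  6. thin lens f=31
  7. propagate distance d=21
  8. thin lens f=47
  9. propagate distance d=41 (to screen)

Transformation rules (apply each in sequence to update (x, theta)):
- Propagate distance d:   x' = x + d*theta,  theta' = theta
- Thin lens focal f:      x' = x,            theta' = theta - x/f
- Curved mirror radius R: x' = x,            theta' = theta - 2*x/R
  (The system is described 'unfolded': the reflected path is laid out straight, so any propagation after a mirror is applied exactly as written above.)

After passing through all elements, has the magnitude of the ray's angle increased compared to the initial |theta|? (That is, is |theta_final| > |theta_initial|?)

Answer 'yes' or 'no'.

Initial: x=3.0000 theta=0.5000
After 1 (propagate distance d=10): x=8.0000 theta=0.5000
After 2 (thin lens f=25): x=8.0000 theta=0.1800
After 3 (propagate distance d=11): x=9.9800 theta=0.1800
After 4 (thin lens f=17): x=9.9800 theta=-173/425 (≈-0.4071)
After 5 (propagate distance d=14): x=3639/850 (≈4.2812) theta=-173/425 (≈-0.4071)
After 6 (thin lens f=31): x=3639/850 (≈4.2812) theta=-169/310 (≈-0.5452)
After 7 (propagate distance d=21): x=-94428/13175 (≈-7.1672) theta=-169/310 (≈-0.5452)
After 8 (thin lens f=47): x=-94428/13175 (≈-7.1672) theta=-486299/1238450 (≈-0.3927)
After 9 (propagate distance d=41 (to screen)): x=-28814491/1238450 (≈-23.2666) theta=-486299/1238450 (≈-0.3927)
|theta_initial|=0.5000 |theta_final|=486299/1238450 (≈0.3927) -> not increased

Answer: no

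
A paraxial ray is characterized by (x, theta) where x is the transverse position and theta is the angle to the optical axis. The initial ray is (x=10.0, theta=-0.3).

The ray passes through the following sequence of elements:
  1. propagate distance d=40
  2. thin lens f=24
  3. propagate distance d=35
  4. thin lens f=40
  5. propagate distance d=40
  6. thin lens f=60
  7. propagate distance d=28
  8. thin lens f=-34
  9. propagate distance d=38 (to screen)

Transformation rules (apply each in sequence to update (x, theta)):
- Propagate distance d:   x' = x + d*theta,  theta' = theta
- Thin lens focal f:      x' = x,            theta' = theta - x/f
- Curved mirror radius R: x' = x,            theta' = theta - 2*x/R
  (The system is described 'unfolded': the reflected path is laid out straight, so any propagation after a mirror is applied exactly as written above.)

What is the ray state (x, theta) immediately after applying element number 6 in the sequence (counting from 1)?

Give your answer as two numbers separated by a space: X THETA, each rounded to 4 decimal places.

Initial: x=10.0000 theta=-0.3000
After 1 (propagate distance d=40): x=-2.0000 theta=-0.3000
After 2 (thin lens f=24): x=-2.0000 theta=-13/60 (≈-0.2167)
After 3 (propagate distance d=35): x=-115/12 (≈-9.5833) theta=-13/60 (≈-0.2167)
After 4 (thin lens f=40): x=-115/12 (≈-9.5833) theta=11/480 (≈0.0229)
After 5 (propagate distance d=40): x=-26/3 (≈-8.6667) theta=11/480 (≈0.0229)
After 6 (thin lens f=60): x=-26/3 (≈-8.6667) theta=241/1440 (≈0.1674)
Rounded to 4 decimal places: x = -8.6667, theta = 0.1674

Answer: -8.6667 0.1674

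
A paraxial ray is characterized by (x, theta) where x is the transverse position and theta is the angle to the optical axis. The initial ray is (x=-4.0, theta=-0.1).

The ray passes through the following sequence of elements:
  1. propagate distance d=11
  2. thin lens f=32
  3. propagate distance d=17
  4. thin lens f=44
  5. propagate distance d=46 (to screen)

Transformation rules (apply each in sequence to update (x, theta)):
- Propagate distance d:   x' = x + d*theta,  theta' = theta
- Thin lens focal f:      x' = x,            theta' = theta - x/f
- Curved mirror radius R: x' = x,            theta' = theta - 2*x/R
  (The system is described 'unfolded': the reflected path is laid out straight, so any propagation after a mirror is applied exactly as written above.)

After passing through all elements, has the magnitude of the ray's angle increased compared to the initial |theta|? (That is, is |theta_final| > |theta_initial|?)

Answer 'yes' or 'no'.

Answer: yes

Derivation:
Initial: x=-4.0000 theta=-0.1000
After 1 (propagate distance d=11): x=-5.1000 theta=-0.1000
After 2 (thin lens f=32): x=-5.1000 theta=19/320 (≈0.0594)
After 3 (propagate distance d=17): x=-1309/320 (≈-4.0906) theta=19/320 (≈0.0594)
After 4 (thin lens f=44): x=-1309/320 (≈-4.0906) theta=39/256 (≈0.1523)
After 5 (propagate distance d=46 (to screen)): x=1867/640 (≈2.9172) theta=39/256 (≈0.1523)
|theta_initial|=0.1000 |theta_final|=39/256 (≈0.1523) -> increased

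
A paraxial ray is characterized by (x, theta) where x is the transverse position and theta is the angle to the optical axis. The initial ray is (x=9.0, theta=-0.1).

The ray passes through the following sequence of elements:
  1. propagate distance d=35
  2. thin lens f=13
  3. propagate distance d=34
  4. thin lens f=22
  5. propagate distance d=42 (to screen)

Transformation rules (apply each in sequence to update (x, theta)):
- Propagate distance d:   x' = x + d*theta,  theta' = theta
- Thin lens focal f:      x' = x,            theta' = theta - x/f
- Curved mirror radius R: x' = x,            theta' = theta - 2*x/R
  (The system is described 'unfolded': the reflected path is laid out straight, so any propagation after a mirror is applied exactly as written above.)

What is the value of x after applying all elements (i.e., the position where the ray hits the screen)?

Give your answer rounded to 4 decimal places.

Answer: -10.8014

Derivation:
Initial: x=9.0000 theta=-0.1000
After 1 (propagate distance d=35): x=5.5000 theta=-0.1000
After 2 (thin lens f=13): x=5.5000 theta=-34/65 (≈-0.5231)
After 3 (propagate distance d=34): x=-1597/130 (≈-12.2846) theta=-34/65 (≈-0.5231)
After 4 (thin lens f=22): x=-1597/130 (≈-12.2846) theta=101/2860 (≈0.0353)
After 5 (propagate distance d=42 (to screen)): x=-7723/715 (≈-10.8014) theta=101/2860 (≈0.0353)
Rounded to 4 decimal places: x = -10.8014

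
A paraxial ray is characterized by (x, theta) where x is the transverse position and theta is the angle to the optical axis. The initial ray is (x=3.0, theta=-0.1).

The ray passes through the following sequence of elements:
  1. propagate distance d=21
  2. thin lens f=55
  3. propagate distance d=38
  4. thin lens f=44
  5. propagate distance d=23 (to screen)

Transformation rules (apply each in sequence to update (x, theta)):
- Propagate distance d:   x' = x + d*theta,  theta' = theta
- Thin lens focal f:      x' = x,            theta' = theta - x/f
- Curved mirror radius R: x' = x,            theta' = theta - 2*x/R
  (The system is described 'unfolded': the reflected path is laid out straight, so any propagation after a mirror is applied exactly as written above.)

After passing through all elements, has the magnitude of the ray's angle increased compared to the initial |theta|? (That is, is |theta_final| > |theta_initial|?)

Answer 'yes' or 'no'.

Answer: no

Derivation:
Initial: x=3.0000 theta=-0.1000
After 1 (propagate distance d=21): x=0.9000 theta=-0.1000
After 2 (thin lens f=55): x=0.9000 theta=-32/275 (≈-0.1164)
After 3 (propagate distance d=38): x=-1937/550 (≈-3.5218) theta=-32/275 (≈-0.1164)
After 4 (thin lens f=44): x=-1937/550 (≈-3.5218) theta=-879/24200 (≈-0.0363)
After 5 (propagate distance d=23 (to screen)): x=-21089/4840 (≈-4.3572) theta=-879/24200 (≈-0.0363)
|theta_initial|=0.1000 |theta_final|=879/24200 (≈0.0363) -> not increased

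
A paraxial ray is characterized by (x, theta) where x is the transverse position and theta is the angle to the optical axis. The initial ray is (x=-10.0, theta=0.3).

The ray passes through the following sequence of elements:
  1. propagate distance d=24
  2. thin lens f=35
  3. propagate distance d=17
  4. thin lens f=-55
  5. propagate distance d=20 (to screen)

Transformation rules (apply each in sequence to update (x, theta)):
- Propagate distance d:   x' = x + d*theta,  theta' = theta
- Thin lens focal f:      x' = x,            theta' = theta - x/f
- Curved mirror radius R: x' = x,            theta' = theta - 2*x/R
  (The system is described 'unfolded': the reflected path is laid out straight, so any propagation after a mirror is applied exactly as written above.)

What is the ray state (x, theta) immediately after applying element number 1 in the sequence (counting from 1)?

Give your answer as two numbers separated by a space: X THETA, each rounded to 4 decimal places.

Initial: x=-10.0000 theta=0.3000
After 1 (propagate distance d=24): x=-2.8000 theta=0.3000
Rounded to 4 decimal places: x = -2.8000, theta = 0.3000

Answer: -2.8000 0.3000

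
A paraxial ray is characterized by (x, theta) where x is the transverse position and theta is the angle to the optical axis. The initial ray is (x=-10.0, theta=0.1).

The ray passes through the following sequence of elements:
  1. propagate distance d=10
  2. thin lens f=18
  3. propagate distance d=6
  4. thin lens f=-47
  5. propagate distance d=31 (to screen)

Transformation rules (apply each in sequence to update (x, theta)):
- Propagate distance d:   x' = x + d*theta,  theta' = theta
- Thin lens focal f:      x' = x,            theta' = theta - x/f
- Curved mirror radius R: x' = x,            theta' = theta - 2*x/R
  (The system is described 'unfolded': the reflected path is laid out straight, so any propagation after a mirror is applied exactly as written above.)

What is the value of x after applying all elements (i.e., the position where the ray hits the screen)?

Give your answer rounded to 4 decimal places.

Initial: x=-10.0000 theta=0.1000
After 1 (propagate distance d=10): x=-9.0000 theta=0.1000
After 2 (thin lens f=18): x=-9.0000 theta=0.6000
After 3 (propagate distance d=6): x=-5.4000 theta=0.6000
After 4 (thin lens f=-47): x=-5.4000 theta=114/235 (≈0.4851)
After 5 (propagate distance d=31 (to screen)): x=453/47 (≈9.6383) theta=114/235 (≈0.4851)
Rounded to 4 decimal places: x = 9.6383

Answer: 9.6383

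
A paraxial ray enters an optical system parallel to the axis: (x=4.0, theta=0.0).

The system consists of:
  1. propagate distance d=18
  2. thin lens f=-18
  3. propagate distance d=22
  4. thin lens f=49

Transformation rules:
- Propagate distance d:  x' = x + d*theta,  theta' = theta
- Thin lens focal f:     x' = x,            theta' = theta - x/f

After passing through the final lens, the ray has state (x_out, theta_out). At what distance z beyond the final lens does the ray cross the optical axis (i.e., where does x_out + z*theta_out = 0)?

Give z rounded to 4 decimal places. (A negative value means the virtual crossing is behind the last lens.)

Answer: -217.7778

Derivation:
Initial: x=4.0000 theta=0.0000
After 1 (propagate distance d=18): x=4.0000 theta=0.0000
After 2 (thin lens f=-18): x=4.0000 theta=2/9 (≈0.2222)
After 3 (propagate distance d=22): x=80/9 (≈8.8889) theta=2/9 (≈0.2222)
After 4 (thin lens f=49): x=80/9 (≈8.8889) theta=2/49 (≈0.0408)
z_focus = -x_out/theta_out = -(80/9)/(2/49) = -1960/9 ≈ -217.7778
Rounded to 4 decimal places: z = -217.7778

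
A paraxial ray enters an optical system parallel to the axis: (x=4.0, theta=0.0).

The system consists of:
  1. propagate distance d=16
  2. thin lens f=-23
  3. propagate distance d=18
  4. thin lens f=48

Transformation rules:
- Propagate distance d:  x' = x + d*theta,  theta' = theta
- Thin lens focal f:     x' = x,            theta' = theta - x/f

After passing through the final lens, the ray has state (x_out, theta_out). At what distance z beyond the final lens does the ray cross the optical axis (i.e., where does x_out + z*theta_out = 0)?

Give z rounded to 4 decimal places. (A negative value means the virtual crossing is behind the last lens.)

Initial: x=4.0000 theta=0.0000
After 1 (propagate distance d=16): x=4.0000 theta=0.0000
After 2 (thin lens f=-23): x=4.0000 theta=4/23 (≈0.1739)
After 3 (propagate distance d=18): x=164/23 (≈7.1304) theta=4/23 (≈0.1739)
After 4 (thin lens f=48): x=164/23 (≈7.1304) theta=7/276 (≈0.0254)
z_focus = -x_out/theta_out = -(164/23)/(7/276) = -1968/7 ≈ -281.1429
Rounded to 4 decimal places: z = -281.1429

Answer: -281.1429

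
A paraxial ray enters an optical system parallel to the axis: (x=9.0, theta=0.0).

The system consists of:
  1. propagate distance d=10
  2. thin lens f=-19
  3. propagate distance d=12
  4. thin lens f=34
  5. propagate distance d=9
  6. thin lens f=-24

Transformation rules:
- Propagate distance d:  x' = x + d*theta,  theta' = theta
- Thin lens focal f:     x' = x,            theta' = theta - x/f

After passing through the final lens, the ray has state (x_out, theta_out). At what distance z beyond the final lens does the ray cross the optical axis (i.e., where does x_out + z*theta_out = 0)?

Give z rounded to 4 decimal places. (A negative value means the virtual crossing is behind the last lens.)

Initial: x=9.0000 theta=0.0000
After 1 (propagate distance d=10): x=9.0000 theta=0.0000
After 2 (thin lens f=-19): x=9.0000 theta=9/19 (≈0.4737)
After 3 (propagate distance d=12): x=279/19 (≈14.6842) theta=9/19 (≈0.4737)
After 4 (thin lens f=34): x=279/19 (≈14.6842) theta=27/646 (≈0.0418)
After 5 (propagate distance d=9): x=9729/646 (≈15.0604) theta=27/646 (≈0.0418)
After 6 (thin lens f=-24): x=9729/646 (≈15.0604) theta=3459/5168 (≈0.6693)
z_focus = -x_out/theta_out = -(9729/646)/(3459/5168) = -25944/1153 ≈ -22.5013
Rounded to 4 decimal places: z = -22.5013

Answer: -22.5013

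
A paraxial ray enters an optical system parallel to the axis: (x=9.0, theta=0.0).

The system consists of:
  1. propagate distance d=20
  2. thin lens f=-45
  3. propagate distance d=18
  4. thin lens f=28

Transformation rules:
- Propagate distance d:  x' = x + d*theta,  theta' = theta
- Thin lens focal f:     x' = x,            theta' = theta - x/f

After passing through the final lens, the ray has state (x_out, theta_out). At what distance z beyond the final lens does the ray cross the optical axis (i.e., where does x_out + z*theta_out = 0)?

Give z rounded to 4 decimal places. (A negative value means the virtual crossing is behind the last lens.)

Initial: x=9.0000 theta=0.0000
After 1 (propagate distance d=20): x=9.0000 theta=0.0000
After 2 (thin lens f=-45): x=9.0000 theta=0.2000
After 3 (propagate distance d=18): x=12.6000 theta=0.2000
After 4 (thin lens f=28): x=12.6000 theta=-0.2500
z_focus = -x_out/theta_out = -(12.6000)/(-0.2500) = 50.4000
Rounded to 4 decimal places: z = 50.4000

Answer: 50.4000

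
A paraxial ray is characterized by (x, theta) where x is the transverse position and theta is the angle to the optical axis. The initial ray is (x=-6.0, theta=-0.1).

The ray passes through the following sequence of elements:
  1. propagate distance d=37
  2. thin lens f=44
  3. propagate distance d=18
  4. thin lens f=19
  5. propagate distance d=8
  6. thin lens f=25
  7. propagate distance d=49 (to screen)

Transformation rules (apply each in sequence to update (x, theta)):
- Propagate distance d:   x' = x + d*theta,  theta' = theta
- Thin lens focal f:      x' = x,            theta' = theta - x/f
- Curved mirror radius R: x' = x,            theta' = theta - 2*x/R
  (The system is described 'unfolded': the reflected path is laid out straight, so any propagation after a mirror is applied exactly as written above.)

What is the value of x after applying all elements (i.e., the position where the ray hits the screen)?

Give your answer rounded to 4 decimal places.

Initial: x=-6.0000 theta=-0.1000
After 1 (propagate distance d=37): x=-9.7000 theta=-0.1000
After 2 (thin lens f=44): x=-9.7000 theta=53/440 (≈0.1205)
After 3 (propagate distance d=18): x=-1657/220 (≈-7.5318) theta=53/440 (≈0.1205)
After 4 (thin lens f=19): x=-1657/220 (≈-7.5318) theta=4321/8360 (≈0.5169)
After 5 (propagate distance d=8): x=-14199/4180 (≈-3.3969) theta=4321/8360 (≈0.5169)
After 6 (thin lens f=25): x=-14199/4180 (≈-3.3969) theta=136423/209000 (≈0.6527)
After 7 (propagate distance d=49 (to screen)): x=5974777/209000 (≈28.5874) theta=136423/209000 (≈0.6527)
Rounded to 4 decimal places: x = 28.5874

Answer: 28.5874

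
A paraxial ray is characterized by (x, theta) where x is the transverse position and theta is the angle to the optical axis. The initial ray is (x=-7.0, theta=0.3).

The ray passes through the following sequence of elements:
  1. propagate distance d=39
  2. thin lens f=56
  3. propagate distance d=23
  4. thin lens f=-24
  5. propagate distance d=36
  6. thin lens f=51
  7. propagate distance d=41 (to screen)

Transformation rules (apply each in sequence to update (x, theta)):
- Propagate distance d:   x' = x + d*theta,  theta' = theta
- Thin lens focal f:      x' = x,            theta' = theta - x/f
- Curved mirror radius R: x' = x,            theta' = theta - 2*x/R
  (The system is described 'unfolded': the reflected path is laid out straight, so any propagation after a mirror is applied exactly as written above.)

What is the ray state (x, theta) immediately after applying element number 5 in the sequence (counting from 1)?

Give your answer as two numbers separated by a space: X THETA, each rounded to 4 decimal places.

Answer: 31.9527 0.6190

Derivation:
Initial: x=-7.0000 theta=0.3000
After 1 (propagate distance d=39): x=4.7000 theta=0.3000
After 2 (thin lens f=56): x=4.7000 theta=121/560 (≈0.2161)
After 3 (propagate distance d=23): x=1083/112 (≈9.6696) theta=121/560 (≈0.2161)
After 4 (thin lens f=-24): x=1083/112 (≈9.6696) theta=2773/4480 (≈0.6190)
After 5 (propagate distance d=36): x=35787/1120 (≈31.9527) theta=2773/4480 (≈0.6190)
Rounded to 4 decimal places: x = 31.9527, theta = 0.6190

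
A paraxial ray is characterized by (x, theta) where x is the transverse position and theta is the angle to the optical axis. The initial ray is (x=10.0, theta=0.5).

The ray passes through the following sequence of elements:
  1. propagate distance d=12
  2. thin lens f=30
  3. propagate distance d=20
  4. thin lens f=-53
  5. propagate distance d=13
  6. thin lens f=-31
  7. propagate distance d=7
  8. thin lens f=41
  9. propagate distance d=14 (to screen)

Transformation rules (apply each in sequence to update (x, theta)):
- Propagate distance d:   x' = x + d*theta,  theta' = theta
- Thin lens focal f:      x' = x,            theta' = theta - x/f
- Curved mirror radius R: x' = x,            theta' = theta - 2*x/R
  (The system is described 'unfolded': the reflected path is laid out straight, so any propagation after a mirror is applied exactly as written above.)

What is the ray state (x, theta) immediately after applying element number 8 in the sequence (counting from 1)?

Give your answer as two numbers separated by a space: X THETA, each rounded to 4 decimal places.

Initial: x=10.0000 theta=0.5000
After 1 (propagate distance d=12): x=16.0000 theta=0.5000
After 2 (thin lens f=30): x=16.0000 theta=-1/30 (≈-0.0333)
After 3 (propagate distance d=20): x=46/3 (≈15.3333) theta=-1/30 (≈-0.0333)
After 4 (thin lens f=-53): x=46/3 (≈15.3333) theta=407/1590 (≈0.2560)
After 5 (propagate distance d=13): x=29671/1590 (≈18.6610) theta=407/1590 (≈0.2560)
After 6 (thin lens f=-31): x=29671/1590 (≈18.6610) theta=7048/8215 (≈0.8579)
After 7 (propagate distance d=7): x=1215817/49290 (≈24.6666) theta=7048/8215 (≈0.8579)
After 8 (thin lens f=41): x=1215817/49290 (≈24.6666) theta=517991/2020890 (≈0.2563)
Rounded to 4 decimal places: x = 24.6666, theta = 0.2563

Answer: 24.6666 0.2563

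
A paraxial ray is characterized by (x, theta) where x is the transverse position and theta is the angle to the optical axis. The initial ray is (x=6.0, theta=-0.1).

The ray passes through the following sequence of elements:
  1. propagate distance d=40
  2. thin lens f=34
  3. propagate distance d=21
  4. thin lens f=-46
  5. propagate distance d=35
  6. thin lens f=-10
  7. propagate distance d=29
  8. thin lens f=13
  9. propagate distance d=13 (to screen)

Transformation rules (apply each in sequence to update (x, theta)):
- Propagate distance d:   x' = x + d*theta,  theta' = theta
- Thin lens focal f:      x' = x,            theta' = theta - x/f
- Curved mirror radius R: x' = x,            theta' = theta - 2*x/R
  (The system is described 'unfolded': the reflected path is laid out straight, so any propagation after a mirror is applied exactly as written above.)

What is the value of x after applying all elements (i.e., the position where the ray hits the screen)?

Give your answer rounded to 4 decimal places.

Initial: x=6.0000 theta=-0.1000
After 1 (propagate distance d=40): x=2.0000 theta=-0.1000
After 2 (thin lens f=34): x=2.0000 theta=-27/170 (≈-0.1588)
After 3 (propagate distance d=21): x=-227/170 (≈-1.3353) theta=-27/170 (≈-0.1588)
After 4 (thin lens f=-46): x=-227/170 (≈-1.3353) theta=-1469/7820 (≈-0.1879)
After 5 (propagate distance d=35): x=-61857/7820 (≈-7.9101) theta=-1469/7820 (≈-0.1879)
After 6 (thin lens f=-10): x=-61857/7820 (≈-7.9101) theta=-76547/78200 (≈-0.9789)
After 7 (propagate distance d=29): x=-2838433/78200 (≈-36.2971) theta=-76547/78200 (≈-0.9789)
After 8 (thin lens f=13): x=-2838433/78200 (≈-36.2971) theta=70897/39100 (≈1.8132)
After 9 (propagate distance d=13 (to screen)): x=-995111/78200 (≈-12.7252) theta=70897/39100 (≈1.8132)
Rounded to 4 decimal places: x = -12.7252

Answer: -12.7252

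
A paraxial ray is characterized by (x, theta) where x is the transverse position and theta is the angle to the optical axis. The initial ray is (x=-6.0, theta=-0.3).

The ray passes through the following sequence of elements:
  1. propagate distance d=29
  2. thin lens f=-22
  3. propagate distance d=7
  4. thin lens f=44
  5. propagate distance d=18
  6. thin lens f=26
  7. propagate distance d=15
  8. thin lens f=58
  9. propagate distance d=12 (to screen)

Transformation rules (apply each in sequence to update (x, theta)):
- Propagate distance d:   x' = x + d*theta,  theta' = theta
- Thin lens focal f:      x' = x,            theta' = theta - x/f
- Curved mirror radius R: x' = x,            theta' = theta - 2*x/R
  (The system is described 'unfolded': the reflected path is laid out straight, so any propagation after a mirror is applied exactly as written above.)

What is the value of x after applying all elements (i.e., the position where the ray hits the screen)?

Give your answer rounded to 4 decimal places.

Answer: -7.6771

Derivation:
Initial: x=-6.0000 theta=-0.3000
After 1 (propagate distance d=29): x=-14.7000 theta=-0.3000
After 2 (thin lens f=-22): x=-14.7000 theta=-213/220 (≈-0.9682)
After 3 (propagate distance d=7): x=-945/44 (≈-21.4773) theta=-213/220 (≈-0.9682)
After 4 (thin lens f=44): x=-945/44 (≈-21.4773) theta=-4647/9680 (≈-0.4801)
After 5 (propagate distance d=18): x=-145773/4840 (≈-30.1184) theta=-4647/9680 (≈-0.4801)
After 6 (thin lens f=26): x=-145773/4840 (≈-30.1184) theta=42681/62920 (≈0.6783)
After 7 (propagate distance d=15): x=-627417/31460 (≈-19.9433) theta=42681/62920 (≈0.6783)
After 8 (thin lens f=58): x=-627417/31460 (≈-19.9433) theta=932583/912340 (≈1.0222)
After 9 (propagate distance d=12 (to screen)): x=-7004097/912340 (≈-7.6771) theta=932583/912340 (≈1.0222)
Rounded to 4 decimal places: x = -7.6771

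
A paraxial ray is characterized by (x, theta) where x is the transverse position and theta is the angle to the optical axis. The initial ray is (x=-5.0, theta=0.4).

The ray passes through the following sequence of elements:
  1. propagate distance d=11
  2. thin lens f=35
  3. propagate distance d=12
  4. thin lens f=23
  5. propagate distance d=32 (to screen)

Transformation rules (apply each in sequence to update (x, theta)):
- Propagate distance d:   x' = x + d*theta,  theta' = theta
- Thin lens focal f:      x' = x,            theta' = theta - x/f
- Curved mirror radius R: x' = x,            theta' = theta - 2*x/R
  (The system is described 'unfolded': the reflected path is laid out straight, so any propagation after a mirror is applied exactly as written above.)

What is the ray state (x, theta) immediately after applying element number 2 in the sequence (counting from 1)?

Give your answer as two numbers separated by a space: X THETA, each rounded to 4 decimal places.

Initial: x=-5.0000 theta=0.4000
After 1 (propagate distance d=11): x=-0.6000 theta=0.4000
After 2 (thin lens f=35): x=-0.6000 theta=73/175 (≈0.4171)
Rounded to 4 decimal places: x = -0.6000, theta = 0.4171

Answer: -0.6000 0.4171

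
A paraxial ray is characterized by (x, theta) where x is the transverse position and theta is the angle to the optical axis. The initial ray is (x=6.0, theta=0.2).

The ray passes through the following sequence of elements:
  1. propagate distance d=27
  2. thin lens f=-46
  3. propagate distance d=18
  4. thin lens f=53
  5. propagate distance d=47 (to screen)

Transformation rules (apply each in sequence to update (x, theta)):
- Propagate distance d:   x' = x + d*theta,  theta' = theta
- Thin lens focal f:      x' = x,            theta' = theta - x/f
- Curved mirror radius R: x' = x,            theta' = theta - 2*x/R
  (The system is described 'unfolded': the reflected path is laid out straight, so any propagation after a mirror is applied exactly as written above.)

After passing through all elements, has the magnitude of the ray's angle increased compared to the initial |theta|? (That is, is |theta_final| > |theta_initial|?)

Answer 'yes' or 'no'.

Answer: no

Derivation:
Initial: x=6.0000 theta=0.2000
After 1 (propagate distance d=27): x=11.4000 theta=0.2000
After 2 (thin lens f=-46): x=11.4000 theta=103/230 (≈0.4478)
After 3 (propagate distance d=18): x=2238/115 (≈19.4609) theta=103/230 (≈0.4478)
After 4 (thin lens f=53): x=2238/115 (≈19.4609) theta=983/12190 (≈0.0806)
After 5 (propagate distance d=47 (to screen)): x=12323/530 (≈23.2509) theta=983/12190 (≈0.0806)
|theta_initial|=0.2000 |theta_final|=983/12190 (≈0.0806) -> not increased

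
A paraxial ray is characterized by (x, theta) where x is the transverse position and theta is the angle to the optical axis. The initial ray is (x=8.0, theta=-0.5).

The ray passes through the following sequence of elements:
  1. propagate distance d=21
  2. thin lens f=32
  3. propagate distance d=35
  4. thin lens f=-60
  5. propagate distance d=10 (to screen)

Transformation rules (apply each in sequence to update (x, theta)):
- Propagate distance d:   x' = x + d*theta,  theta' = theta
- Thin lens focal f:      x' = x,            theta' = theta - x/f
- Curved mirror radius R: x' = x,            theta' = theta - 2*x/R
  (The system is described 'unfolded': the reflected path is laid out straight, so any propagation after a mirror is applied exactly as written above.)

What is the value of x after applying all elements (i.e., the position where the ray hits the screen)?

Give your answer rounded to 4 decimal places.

Answer: -24.3620

Derivation:
Initial: x=8.0000 theta=-0.5000
After 1 (propagate distance d=21): x=-2.5000 theta=-0.5000
After 2 (thin lens f=32): x=-2.5000 theta=-27/64 (≈-0.4219)
After 3 (propagate distance d=35): x=-1105/64 (≈-17.2656) theta=-27/64 (≈-0.4219)
After 4 (thin lens f=-60): x=-1105/64 (≈-17.2656) theta=-545/768 (≈-0.7096)
After 5 (propagate distance d=10 (to screen)): x=-9355/384 (≈-24.3620) theta=-545/768 (≈-0.7096)
Rounded to 4 decimal places: x = -24.3620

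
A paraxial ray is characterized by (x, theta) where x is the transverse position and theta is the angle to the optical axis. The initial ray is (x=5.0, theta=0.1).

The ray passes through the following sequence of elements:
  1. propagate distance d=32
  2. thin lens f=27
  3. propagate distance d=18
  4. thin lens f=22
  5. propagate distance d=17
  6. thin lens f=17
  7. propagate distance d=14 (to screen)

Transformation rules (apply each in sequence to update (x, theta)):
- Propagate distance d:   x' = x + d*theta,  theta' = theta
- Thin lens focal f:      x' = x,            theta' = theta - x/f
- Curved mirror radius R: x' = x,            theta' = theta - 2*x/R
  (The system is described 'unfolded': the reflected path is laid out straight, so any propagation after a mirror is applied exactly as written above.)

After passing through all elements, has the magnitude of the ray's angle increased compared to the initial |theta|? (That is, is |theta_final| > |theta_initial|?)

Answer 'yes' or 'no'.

Answer: yes

Derivation:
Initial: x=5.0000 theta=0.1000
After 1 (propagate distance d=32): x=8.2000 theta=0.1000
After 2 (thin lens f=27): x=8.2000 theta=-11/54 (≈-0.2037)
After 3 (propagate distance d=18): x=68/15 (≈4.5333) theta=-11/54 (≈-0.2037)
After 4 (thin lens f=22): x=68/15 (≈4.5333) theta=-1217/2970 (≈-0.4098)
After 5 (propagate distance d=17): x=-1445/594 (≈-2.4327) theta=-1217/2970 (≈-0.4098)
After 6 (thin lens f=17): x=-1445/594 (≈-2.4327) theta=-4/15 (≈-0.2667)
After 7 (propagate distance d=14 (to screen)): x=-18313/2970 (≈-6.1660) theta=-4/15 (≈-0.2667)
|theta_initial|=0.1000 |theta_final|=4/15 (≈0.2667) -> increased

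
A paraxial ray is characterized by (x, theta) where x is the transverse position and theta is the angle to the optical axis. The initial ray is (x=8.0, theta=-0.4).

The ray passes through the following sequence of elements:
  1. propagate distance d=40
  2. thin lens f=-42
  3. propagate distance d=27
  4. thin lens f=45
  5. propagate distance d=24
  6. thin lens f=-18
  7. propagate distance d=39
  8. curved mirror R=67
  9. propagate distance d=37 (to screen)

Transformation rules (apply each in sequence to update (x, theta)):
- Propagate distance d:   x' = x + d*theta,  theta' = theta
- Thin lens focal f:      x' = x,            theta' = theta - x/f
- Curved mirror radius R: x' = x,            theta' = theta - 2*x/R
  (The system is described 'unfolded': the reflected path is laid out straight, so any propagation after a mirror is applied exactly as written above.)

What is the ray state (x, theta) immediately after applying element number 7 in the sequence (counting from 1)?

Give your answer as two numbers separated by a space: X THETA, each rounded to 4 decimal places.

Initial: x=8.0000 theta=-0.4000
After 1 (propagate distance d=40): x=-8.0000 theta=-0.4000
After 2 (thin lens f=-42): x=-8.0000 theta=-62/105 (≈-0.5905)
After 3 (propagate distance d=27): x=-838/35 (≈-23.9429) theta=-62/105 (≈-0.5905)
After 4 (thin lens f=45): x=-838/35 (≈-23.9429) theta=-92/1575 (≈-0.0584)
After 5 (propagate distance d=24): x=-13306/525 (≈-25.3448) theta=-92/1575 (≈-0.0584)
After 6 (thin lens f=-18): x=-13306/525 (≈-25.3448) theta=-6929/4725 (≈-1.4665)
After 7 (propagate distance d=39): x=-25999/315 (≈-82.5365) theta=-6929/4725 (≈-1.4665)
Rounded to 4 decimal places: x = -82.5365, theta = -1.4665

Answer: -82.5365 -1.4665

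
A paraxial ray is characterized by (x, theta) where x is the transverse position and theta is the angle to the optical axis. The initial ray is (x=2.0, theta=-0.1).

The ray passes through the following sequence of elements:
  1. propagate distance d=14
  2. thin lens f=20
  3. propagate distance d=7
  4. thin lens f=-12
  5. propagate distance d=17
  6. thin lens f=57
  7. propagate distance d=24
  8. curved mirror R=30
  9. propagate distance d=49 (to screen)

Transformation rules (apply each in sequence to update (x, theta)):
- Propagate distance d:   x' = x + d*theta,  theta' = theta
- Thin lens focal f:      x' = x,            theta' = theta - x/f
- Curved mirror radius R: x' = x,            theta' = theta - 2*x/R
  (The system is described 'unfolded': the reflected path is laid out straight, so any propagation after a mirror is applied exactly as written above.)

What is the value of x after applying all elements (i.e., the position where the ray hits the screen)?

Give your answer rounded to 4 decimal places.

Answer: 7.2686

Derivation:
Initial: x=2.0000 theta=-0.1000
After 1 (propagate distance d=14): x=0.6000 theta=-0.1000
After 2 (thin lens f=20): x=0.6000 theta=-0.1300
After 3 (propagate distance d=7): x=-0.3100 theta=-0.1300
After 4 (thin lens f=-12): x=-0.3100 theta=-187/1200 (≈-0.1558)
After 5 (propagate distance d=17): x=-3551/1200 (≈-2.9592) theta=-187/1200 (≈-0.1558)
After 6 (thin lens f=57): x=-3551/1200 (≈-2.9592) theta=-1777/17100 (≈-0.1039)
After 7 (propagate distance d=24): x=-124333/22800 (≈-5.4532) theta=-1777/17100 (≈-0.1039)
After 8 (curved mirror R=30): x=-124333/22800 (≈-5.4532) theta=88793/342000 (≈0.2596)
After 9 (propagate distance d=49 (to screen)): x=1242931/171000 (≈7.2686) theta=88793/342000 (≈0.2596)
Rounded to 4 decimal places: x = 7.2686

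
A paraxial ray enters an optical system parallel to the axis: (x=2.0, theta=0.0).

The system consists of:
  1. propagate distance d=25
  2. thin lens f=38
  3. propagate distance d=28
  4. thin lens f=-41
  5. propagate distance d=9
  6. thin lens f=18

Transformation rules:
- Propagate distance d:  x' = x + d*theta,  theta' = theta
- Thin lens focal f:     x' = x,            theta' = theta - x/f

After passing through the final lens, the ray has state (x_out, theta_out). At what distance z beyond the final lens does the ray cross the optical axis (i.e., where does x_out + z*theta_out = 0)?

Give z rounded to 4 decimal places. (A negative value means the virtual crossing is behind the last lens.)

Initial: x=2.0000 theta=0.0000
After 1 (propagate distance d=25): x=2.0000 theta=0.0000
After 2 (thin lens f=38): x=2.0000 theta=-1/19 (≈-0.0526)
After 3 (propagate distance d=28): x=10/19 (≈0.5263) theta=-1/19 (≈-0.0526)
After 4 (thin lens f=-41): x=10/19 (≈0.5263) theta=-31/779 (≈-0.0398)
After 5 (propagate distance d=9): x=131/779 (≈0.1682) theta=-31/779 (≈-0.0398)
After 6 (thin lens f=18): x=131/779 (≈0.1682) theta=-689/14022 (≈-0.0491)
z_focus = -x_out/theta_out = -(131/779)/(-689/14022) = 2358/689 ≈ 3.4224
Rounded to 4 decimal places: z = 3.4224

Answer: 3.4224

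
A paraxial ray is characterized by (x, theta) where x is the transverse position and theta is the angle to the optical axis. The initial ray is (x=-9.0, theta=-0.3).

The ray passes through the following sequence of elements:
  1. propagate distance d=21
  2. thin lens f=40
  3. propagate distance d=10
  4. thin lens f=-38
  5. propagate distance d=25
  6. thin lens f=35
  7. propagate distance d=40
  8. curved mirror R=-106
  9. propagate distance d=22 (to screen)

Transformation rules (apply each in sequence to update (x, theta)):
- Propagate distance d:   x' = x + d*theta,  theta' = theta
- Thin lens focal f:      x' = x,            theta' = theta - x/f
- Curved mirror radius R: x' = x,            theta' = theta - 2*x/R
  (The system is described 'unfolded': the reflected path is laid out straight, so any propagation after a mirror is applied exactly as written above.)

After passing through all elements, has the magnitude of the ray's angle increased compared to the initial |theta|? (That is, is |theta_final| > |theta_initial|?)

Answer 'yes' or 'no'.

Initial: x=-9.0000 theta=-0.3000
After 1 (propagate distance d=21): x=-15.3000 theta=-0.3000
After 2 (thin lens f=40): x=-15.3000 theta=0.0825
After 3 (propagate distance d=10): x=-14.4750 theta=0.0825
After 4 (thin lens f=-38): x=-14.4750 theta=-567/1900 (≈-0.2984)
After 5 (propagate distance d=25): x=-16671/760 (≈-21.9355) theta=-567/1900 (≈-0.2984)
After 6 (thin lens f=35): x=-16671/760 (≈-21.9355) theta=8733/26600 (≈0.3283)
After 7 (propagate distance d=40): x=-46833/5320 (≈-8.8032) theta=8733/26600 (≈0.3283)
After 8 (curved mirror R=-106): x=-46833/5320 (≈-8.8032) theta=3009/18550 (≈0.1622)
After 9 (propagate distance d=22 (to screen)): x=-7379697/1409800 (≈-5.2346) theta=3009/18550 (≈0.1622)
|theta_initial|=0.3000 |theta_final|=3009/18550 (≈0.1622) -> not increased

Answer: no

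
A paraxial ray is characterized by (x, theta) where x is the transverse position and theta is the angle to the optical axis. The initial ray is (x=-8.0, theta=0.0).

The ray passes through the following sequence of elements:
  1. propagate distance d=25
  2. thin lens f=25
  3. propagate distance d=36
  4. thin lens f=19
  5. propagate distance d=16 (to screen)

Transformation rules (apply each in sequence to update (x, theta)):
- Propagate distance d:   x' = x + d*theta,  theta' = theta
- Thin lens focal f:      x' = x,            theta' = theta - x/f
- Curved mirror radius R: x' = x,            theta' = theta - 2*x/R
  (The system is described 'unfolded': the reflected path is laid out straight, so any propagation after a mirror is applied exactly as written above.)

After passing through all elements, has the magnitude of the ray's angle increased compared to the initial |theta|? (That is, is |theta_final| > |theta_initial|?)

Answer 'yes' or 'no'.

Answer: yes

Derivation:
Initial: x=-8.0000 theta=0.0000
After 1 (propagate distance d=25): x=-8.0000 theta=0.0000
After 2 (thin lens f=25): x=-8.0000 theta=0.3200
After 3 (propagate distance d=36): x=3.5200 theta=0.3200
After 4 (thin lens f=19): x=3.5200 theta=64/475 (≈0.1347)
After 5 (propagate distance d=16 (to screen)): x=2696/475 (≈5.6758) theta=64/475 (≈0.1347)
|theta_initial|=0.0000 |theta_final|=64/475 (≈0.1347) -> increased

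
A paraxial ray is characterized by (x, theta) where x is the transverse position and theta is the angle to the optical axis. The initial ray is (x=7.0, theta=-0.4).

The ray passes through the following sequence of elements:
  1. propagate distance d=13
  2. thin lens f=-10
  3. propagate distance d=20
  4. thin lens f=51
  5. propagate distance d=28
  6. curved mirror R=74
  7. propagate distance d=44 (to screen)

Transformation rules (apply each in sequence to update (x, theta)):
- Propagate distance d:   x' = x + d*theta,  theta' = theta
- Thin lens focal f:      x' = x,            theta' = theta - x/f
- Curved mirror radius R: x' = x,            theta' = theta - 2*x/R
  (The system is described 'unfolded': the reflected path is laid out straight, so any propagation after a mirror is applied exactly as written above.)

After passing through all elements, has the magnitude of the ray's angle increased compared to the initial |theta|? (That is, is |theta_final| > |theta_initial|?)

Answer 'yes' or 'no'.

Initial: x=7.0000 theta=-0.4000
After 1 (propagate distance d=13): x=1.8000 theta=-0.4000
After 2 (thin lens f=-10): x=1.8000 theta=-0.2200
After 3 (propagate distance d=20): x=-2.6000 theta=-0.2200
After 4 (thin lens f=51): x=-2.6000 theta=-431/2550 (≈-0.1690)
After 5 (propagate distance d=28): x=-9349/1275 (≈-7.3325) theta=-431/2550 (≈-0.1690)
After 6 (curved mirror R=74): x=-9349/1275 (≈-7.3325) theta=917/31450 (≈0.0292)
After 7 (propagate distance d=44 (to screen)): x=-285391/47175 (≈-6.0496) theta=917/31450 (≈0.0292)
|theta_initial|=0.4000 |theta_final|=917/31450 (≈0.0292) -> not increased

Answer: no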